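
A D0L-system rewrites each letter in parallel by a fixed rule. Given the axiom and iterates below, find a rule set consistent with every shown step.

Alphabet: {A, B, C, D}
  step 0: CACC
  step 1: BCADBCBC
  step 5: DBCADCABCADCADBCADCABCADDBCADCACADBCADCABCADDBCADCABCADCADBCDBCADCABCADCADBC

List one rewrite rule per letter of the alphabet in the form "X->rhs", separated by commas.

  step 0 ⇒ step 1: CACC ⇒ BC·AD·BC·BC
    A ↦ AD
    C ↦ BC
    B ↦ D  (constrained at step 1)
    D ↦ CA  (constrained at step 1)

A->AD, B->D, C->BC, D->CA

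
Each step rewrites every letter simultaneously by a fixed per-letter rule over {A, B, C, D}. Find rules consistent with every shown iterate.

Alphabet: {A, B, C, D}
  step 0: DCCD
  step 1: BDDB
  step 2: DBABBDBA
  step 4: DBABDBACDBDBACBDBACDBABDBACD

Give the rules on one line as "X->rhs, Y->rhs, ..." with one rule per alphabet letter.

A->C, B->DBA, C->D, D->B

  step 1 ⇒ step 2: BDDB ⇒ DBA·B·B·DBA
    B ↦ DBA
    D ↦ B
    A ↦ C  (constrained at step 2)
  step 0 ⇒ step 1: DCCD ⇒ B·D·D·B
    C ↦ D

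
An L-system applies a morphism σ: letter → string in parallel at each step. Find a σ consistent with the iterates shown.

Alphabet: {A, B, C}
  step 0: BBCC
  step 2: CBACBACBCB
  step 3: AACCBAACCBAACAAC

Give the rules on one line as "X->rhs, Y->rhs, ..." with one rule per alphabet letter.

  step 2 ⇒ step 3: CBACBACBCB ⇒ A·AC·CB·A·AC·CB·A·AC·A·AC
    A ↦ CB
    B ↦ AC
    C ↦ A

A->CB, B->AC, C->A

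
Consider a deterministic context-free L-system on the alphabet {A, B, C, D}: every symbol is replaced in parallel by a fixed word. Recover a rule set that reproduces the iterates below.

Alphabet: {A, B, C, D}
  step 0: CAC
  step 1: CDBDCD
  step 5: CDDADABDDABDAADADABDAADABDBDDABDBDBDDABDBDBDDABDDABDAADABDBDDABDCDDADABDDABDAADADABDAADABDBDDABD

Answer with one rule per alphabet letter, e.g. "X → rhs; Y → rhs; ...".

  step 0 ⇒ step 1: CAC ⇒ CD·BD·CD
    A ↦ BD
    C ↦ CD
    B ↦ AA  (constrained at step 1)
    D ↦ DA  (constrained at step 1)

A->BD, B->AA, C->CD, D->DA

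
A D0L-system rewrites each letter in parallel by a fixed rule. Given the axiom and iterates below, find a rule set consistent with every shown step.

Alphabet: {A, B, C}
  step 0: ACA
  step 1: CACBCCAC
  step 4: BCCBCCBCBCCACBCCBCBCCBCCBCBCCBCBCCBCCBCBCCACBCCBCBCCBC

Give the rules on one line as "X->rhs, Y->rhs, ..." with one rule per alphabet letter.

  step 0 ⇒ step 1: ACA ⇒ CAC·BC·CAC
    A ↦ CAC
    C ↦ BC
    B ↦ C  (constrained at step 1)

A->CAC, B->C, C->BC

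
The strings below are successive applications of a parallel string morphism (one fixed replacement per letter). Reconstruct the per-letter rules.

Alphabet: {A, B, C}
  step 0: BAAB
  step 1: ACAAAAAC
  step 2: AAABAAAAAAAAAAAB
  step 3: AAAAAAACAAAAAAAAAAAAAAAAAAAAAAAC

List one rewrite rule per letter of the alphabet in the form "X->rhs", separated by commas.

A->AA, B->AC, C->AB

  step 2 ⇒ step 3: AAABAAAAAAAAAAAB ⇒ AA·AA·AA·AC·AA·AA·AA·AA·AA·AA·AA·AA·AA·AA·AA·AC
    A ↦ AA
    B ↦ AC
  step 1 ⇒ step 2: ACAAAAAC ⇒ AA·AB·AA·AA·AA·AA·AA·AB
    C ↦ AB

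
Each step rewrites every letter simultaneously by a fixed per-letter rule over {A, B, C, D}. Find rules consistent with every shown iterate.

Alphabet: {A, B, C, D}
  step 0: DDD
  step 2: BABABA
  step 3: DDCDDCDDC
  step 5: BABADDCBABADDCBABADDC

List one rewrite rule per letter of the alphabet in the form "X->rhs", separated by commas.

  step 2 ⇒ step 3: BABABA ⇒ DD·C·DD·C·DD·C
    A ↦ C
    B ↦ DD
    C ↦ BA  (constrained at step 3)
    D ↦ C  (constrained at step 0)

A->C, B->DD, C->BA, D->C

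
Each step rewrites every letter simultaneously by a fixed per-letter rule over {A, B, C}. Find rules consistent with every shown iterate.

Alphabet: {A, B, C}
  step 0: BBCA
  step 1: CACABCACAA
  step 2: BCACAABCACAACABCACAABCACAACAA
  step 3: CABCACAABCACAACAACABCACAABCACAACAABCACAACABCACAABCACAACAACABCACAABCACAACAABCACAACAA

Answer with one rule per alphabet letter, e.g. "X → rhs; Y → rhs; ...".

A->CAA, B->CA, C->BCA

  step 2 ⇒ step 3: BCACAABCACAACABCACAABCACAACAA ⇒ CA·BCA·CAA·BCA·CAA·CAA·CA·BCA·CAA·BCA·CAA·CAA·BCA·CAA·CA·BCA·CAA·BCA·CAA·CAA·CA·BCA·CAA·BCA·CAA·CAA·BCA·CAA·CAA
    A ↦ CAA
    B ↦ CA
    C ↦ BCA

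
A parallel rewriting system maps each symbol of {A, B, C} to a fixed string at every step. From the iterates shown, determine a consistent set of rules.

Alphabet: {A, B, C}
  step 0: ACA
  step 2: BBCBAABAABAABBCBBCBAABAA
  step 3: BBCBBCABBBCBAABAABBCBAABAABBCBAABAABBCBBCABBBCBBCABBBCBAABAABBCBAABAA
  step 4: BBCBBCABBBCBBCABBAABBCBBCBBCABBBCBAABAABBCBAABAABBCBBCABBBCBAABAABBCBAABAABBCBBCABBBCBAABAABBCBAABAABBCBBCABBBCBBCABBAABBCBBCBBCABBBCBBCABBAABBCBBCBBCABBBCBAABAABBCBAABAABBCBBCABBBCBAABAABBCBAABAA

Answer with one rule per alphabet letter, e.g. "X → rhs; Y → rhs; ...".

  step 3 ⇒ step 4: BBCBBCABBBCBAABAABBCBAABAABBCBAABAABBCBBCABBBCBBCABBBCBAABAABBCBAABAA ⇒ BBC·BBC·AB·BBC·BBC·AB·BAA·BBC·BBC·BBC·AB·BBC·BAA·BAA·BBC·BAA·BAA·BBC·BBC·AB·BBC·BAA·BAA·BBC·BAA·BAA·BBC·BBC·AB·BBC·BAA·BAA·BBC·BAA·BAA·BBC·BBC·AB·BBC·BBC·AB·BAA·BBC·BBC·BBC·AB·BBC·BBC·AB·BAA·BBC·BBC·BBC·AB·BBC·BAA·BAA·BBC·BAA·BAA·BBC·BBC·AB·BBC·BAA·BAA·BBC·BAA·BAA
    A ↦ BAA
    B ↦ BBC
    C ↦ AB

A->BAA, B->BBC, C->AB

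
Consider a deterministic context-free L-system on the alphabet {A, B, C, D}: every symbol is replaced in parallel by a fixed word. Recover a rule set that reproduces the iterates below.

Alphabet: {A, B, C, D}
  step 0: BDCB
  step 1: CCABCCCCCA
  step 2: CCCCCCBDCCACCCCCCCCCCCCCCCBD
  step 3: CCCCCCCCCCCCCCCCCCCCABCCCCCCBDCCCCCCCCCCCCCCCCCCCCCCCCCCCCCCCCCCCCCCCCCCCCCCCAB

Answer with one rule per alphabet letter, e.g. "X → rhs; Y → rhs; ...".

  step 2 ⇒ step 3: CCCCCCBDCCACCCCCCCCCCCCCCCBD ⇒ CCC·CCC·CCC·CCC·CCC·CCC·CCA·B·CCC·CCC·BD·CCC·CCC·CCC·CCC·CCC·CCC·CCC·CCC·CCC·CCC·CCC·CCC·CCC·CCC·CCC·CCA·B
    A ↦ BD
    B ↦ CCA
    C ↦ CCC
    D ↦ B

A->BD, B->CCA, C->CCC, D->B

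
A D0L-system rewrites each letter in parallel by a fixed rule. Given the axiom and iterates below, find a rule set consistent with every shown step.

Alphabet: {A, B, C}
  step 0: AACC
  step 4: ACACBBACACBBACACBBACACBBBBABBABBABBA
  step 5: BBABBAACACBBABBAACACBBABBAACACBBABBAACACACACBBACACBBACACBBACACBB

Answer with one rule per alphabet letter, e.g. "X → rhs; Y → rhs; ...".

  step 4 ⇒ step 5: ACACBBACACBBACACBBACACBBBBABBABBABBA ⇒ BB·A·BB·A·AC·AC·BB·A·BB·A·AC·AC·BB·A·BB·A·AC·AC·BB·A·BB·A·AC·AC·AC·AC·BB·AC·AC·BB·AC·AC·BB·AC·AC·BB
    A ↦ BB
    B ↦ AC
    C ↦ A

A->BB, B->AC, C->A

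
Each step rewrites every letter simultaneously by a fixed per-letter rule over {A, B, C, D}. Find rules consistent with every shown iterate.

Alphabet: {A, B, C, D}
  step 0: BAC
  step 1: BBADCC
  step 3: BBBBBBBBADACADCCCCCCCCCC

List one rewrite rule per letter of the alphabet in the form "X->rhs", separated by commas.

A->AD, B->BB, C->CC, D->AC

  step 0 ⇒ step 1: BAC ⇒ BB·AD·CC
    A ↦ AD
    B ↦ BB
    C ↦ CC
    D ↦ AC  (constrained at step 1)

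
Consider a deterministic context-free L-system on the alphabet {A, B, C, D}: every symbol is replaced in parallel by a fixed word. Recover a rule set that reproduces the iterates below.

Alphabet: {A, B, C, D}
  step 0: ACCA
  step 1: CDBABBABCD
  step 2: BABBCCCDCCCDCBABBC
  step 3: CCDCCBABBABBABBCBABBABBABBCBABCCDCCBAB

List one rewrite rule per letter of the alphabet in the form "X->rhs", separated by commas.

  step 2 ⇒ step 3: BABBCCCDCCCDCBABBC ⇒ C·CD·C·C·BAB·BAB·BAB·BC·BAB·BAB·BAB·BC·BAB·C·CD·C·C·BAB
    A ↦ CD
    B ↦ C
    C ↦ BAB
    D ↦ BC

A->CD, B->C, C->BAB, D->BC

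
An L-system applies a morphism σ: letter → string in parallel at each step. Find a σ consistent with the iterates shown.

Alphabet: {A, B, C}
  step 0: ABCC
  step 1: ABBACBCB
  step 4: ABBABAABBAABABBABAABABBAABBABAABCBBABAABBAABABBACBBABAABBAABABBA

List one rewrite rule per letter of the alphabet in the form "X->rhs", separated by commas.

  step 0 ⇒ step 1: ABCC ⇒ AB·BA·CB·CB
    A ↦ AB
    B ↦ BA
    C ↦ CB

A->AB, B->BA, C->CB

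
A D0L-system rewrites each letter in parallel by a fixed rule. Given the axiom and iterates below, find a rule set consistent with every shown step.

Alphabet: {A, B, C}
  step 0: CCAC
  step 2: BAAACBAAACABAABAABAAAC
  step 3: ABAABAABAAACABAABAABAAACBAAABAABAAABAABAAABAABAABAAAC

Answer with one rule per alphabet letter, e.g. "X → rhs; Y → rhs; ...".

  step 2 ⇒ step 3: BAAACBAAACABAABAABAAAC ⇒ A·BAA·BAA·BAA·AC·A·BAA·BAA·BAA·AC·BAA·A·BAA·BAA·A·BAA·BAA·A·BAA·BAA·BAA·AC
    A ↦ BAA
    B ↦ A
    C ↦ AC

A->BAA, B->A, C->AC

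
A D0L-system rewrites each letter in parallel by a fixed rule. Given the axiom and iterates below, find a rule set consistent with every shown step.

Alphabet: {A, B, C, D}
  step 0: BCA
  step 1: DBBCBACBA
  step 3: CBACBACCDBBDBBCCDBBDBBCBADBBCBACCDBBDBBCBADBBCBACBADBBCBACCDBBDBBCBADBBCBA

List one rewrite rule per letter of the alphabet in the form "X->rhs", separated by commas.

  step 0 ⇒ step 1: BCA ⇒ DBB·CBA·CBA
    A ↦ CBA
    B ↦ DBB
    C ↦ CBA
    D ↦ CC  (constrained at step 1)

A->CBA, B->DBB, C->CBA, D->CC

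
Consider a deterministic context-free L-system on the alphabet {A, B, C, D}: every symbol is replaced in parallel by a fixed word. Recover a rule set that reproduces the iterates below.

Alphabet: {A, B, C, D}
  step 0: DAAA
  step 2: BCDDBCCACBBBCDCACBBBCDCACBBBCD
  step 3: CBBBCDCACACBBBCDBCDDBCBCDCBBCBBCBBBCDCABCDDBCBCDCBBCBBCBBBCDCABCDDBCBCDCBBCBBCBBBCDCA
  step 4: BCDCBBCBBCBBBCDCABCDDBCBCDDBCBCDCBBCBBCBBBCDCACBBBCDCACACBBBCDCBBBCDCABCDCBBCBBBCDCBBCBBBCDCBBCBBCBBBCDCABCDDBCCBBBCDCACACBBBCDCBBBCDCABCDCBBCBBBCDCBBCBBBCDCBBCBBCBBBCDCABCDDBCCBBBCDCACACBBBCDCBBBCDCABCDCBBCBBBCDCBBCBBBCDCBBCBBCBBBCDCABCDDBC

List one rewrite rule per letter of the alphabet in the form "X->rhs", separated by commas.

  step 3 ⇒ step 4: CBBBCDCACACBBBCDBCDDBCBCDCBBCBBCBBBCDCABCDDBCBCDCBBCBBCBBBCDCABCDDBCBCDCBBCBBCBBBCDCA ⇒ BCD·CBB·CBB·CBB·BCD·CA·BCD·DBC·BCD·DBC·BCD·CBB·CBB·CBB·BCD·CA·CBB·BCD·CA·CA·CBB·BCD·CBB·BCD·CA·BCD·CBB·CBB·BCD·CBB·CBB·BCD·CBB·CBB·CBB·BCD·CA·BCD·DBC·CBB·BCD·CA·CA·CBB·BCD·CBB·BCD·CA·BCD·CBB·CBB·BCD·CBB·CBB·BCD·CBB·CBB·CBB·BCD·CA·BCD·DBC·CBB·BCD·CA·CA·CBB·BCD·CBB·BCD·CA·BCD·CBB·CBB·BCD·CBB·CBB·BCD·CBB·CBB·CBB·BCD·CA·BCD·DBC
    A ↦ DBC
    B ↦ CBB
    C ↦ BCD
    D ↦ CA

A->DBC, B->CBB, C->BCD, D->CA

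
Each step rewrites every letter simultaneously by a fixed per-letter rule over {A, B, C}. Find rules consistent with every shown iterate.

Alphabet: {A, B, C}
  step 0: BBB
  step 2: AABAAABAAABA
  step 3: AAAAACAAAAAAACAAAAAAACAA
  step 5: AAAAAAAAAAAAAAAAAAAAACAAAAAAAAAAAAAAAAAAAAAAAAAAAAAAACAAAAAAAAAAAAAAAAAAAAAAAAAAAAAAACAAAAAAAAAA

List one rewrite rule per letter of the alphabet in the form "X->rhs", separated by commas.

A->AA, B->AC, C->BA

  step 2 ⇒ step 3: AABAAABAAABA ⇒ AA·AA·AC·AA·AA·AA·AC·AA·AA·AA·AC·AA
    A ↦ AA
    B ↦ AC
    C ↦ BA  (constrained at step 3)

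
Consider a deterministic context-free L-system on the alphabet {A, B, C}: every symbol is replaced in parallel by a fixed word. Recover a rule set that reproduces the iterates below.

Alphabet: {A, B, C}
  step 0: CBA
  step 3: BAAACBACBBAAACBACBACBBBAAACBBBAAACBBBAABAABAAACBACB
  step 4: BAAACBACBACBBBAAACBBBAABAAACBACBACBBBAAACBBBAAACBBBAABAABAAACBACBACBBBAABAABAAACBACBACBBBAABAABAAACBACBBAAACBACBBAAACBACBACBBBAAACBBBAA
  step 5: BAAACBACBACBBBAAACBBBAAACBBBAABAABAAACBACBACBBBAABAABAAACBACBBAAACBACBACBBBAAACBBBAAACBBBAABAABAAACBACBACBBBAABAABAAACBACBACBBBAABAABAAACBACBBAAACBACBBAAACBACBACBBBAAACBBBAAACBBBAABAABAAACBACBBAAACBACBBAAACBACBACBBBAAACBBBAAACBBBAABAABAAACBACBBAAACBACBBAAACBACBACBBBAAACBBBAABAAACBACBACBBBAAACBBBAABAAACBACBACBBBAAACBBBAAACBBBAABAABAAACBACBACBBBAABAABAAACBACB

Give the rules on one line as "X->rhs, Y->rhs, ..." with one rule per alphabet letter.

  step 4 ⇒ step 5: BAAACBACBACBBBAAACBBBAABAAACBACBACBBBAAACBBBAAACBBBAABAABAAACBACBACBBBAABAABAAACBACBACBBBAABAABAAACBACBBAAACBACBBAAACBACBACBBBAAACBBBAA ⇒ BAA·ACB·ACB·ACB·B·BAA·ACB·B·BAA·ACB·B·BAA·BAA·BAA·ACB·ACB·ACB·B·BAA·BAA·BAA·ACB·ACB·BAA·ACB·ACB·ACB·B·BAA·ACB·B·BAA·ACB·B·BAA·BAA·BAA·ACB·ACB·ACB·B·BAA·BAA·BAA·ACB·ACB·ACB·B·BAA·BAA·BAA·ACB·ACB·BAA·ACB·ACB·BAA·ACB·ACB·ACB·B·BAA·ACB·B·BAA·ACB·B·BAA·BAA·BAA·ACB·ACB·BAA·ACB·ACB·BAA·ACB·ACB·ACB·B·BAA·ACB·B·BAA·ACB·B·BAA·BAA·BAA·ACB·ACB·BAA·ACB·ACB·BAA·ACB·ACB·ACB·B·BAA·ACB·B·BAA·BAA·ACB·ACB·ACB·B·BAA·ACB·B·BAA·BAA·ACB·ACB·ACB·B·BAA·ACB·B·BAA·ACB·B·BAA·BAA·BAA·ACB·ACB·ACB·B·BAA·BAA·BAA·ACB·ACB
    A ↦ ACB
    B ↦ BAA
    C ↦ B

A->ACB, B->BAA, C->B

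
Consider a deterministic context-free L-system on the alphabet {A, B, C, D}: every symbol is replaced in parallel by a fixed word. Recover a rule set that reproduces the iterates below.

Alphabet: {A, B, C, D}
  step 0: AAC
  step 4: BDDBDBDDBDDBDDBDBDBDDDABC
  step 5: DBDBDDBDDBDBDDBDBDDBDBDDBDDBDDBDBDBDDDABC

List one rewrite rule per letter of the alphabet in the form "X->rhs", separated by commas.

  step 4 ⇒ step 5: BDDBDBDDBDDBDDBDBDBDDDABC ⇒ D·BD·BD·D·BD·D·BD·BD·D·BD·BD·D·BD·BD·D·BD·D·BD·D·BD·BD·BD·D·D·ABC
    A ↦ D
    B ↦ D
    C ↦ ABC
    D ↦ BD

A->D, B->D, C->ABC, D->BD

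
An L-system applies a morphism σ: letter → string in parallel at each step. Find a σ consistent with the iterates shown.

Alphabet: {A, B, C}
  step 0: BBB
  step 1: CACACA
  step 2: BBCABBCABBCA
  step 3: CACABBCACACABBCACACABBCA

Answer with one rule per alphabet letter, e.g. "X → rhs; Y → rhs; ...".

A->CA, B->CA, C->BB

  step 2 ⇒ step 3: BBCABBCABBCA ⇒ CA·CA·BB·CA·CA·CA·BB·CA·CA·CA·BB·CA
    A ↦ CA
    B ↦ CA
    C ↦ BB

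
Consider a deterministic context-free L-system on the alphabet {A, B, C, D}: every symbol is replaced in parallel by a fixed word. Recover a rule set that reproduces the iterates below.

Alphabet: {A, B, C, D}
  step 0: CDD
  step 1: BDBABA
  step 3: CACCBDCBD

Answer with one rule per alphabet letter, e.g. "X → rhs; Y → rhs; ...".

  step 0 ⇒ step 1: CDD ⇒ BD·BA·BA
    C ↦ BD
    D ↦ BA
    A ↦ C  (constrained at step 1)
    B ↦ A  (constrained at step 1)

A->C, B->A, C->BD, D->BA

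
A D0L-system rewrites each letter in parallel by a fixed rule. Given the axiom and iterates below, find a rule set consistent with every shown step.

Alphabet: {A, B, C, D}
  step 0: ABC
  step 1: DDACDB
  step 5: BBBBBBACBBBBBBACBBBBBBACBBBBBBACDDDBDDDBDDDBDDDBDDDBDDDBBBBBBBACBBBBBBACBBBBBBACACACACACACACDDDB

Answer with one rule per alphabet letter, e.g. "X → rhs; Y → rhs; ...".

A->DD, B->AC, C->DB, D->BB

  step 0 ⇒ step 1: ABC ⇒ DD·AC·DB
    A ↦ DD
    B ↦ AC
    C ↦ DB
    D ↦ BB  (constrained at step 1)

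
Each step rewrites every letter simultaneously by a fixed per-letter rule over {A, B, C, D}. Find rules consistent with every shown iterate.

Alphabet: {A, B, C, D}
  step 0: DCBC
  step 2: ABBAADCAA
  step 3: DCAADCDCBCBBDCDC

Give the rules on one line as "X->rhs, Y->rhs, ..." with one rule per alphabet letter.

  step 2 ⇒ step 3: ABBAADCAA ⇒ DC·A·A·DC·DC·BC·BB·DC·DC
    A ↦ DC
    B ↦ A
    C ↦ BB
    D ↦ BC

A->DC, B->A, C->BB, D->BC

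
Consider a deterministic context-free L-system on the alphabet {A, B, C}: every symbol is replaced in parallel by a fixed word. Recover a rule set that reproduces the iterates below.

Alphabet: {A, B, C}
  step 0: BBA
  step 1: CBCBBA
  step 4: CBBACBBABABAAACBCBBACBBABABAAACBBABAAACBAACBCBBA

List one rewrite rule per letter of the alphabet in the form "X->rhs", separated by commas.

A->BA, B->CB, C->AA

  step 0 ⇒ step 1: BBA ⇒ CB·CB·BA
    A ↦ BA
    B ↦ CB
    C ↦ AA  (constrained at step 1)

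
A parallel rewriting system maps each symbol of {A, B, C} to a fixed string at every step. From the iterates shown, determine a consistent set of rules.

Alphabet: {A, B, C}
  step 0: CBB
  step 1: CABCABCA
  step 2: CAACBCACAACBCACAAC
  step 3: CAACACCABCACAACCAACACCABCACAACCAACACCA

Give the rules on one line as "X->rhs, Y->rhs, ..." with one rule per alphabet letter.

  step 2 ⇒ step 3: CAACBCACAACBCACAAC ⇒ CA·AC·AC·CA·BCA·CA·AC·CA·AC·AC·CA·BCA·CA·AC·CA·AC·AC·CA
    A ↦ AC
    B ↦ BCA
    C ↦ CA

A->AC, B->BCA, C->CA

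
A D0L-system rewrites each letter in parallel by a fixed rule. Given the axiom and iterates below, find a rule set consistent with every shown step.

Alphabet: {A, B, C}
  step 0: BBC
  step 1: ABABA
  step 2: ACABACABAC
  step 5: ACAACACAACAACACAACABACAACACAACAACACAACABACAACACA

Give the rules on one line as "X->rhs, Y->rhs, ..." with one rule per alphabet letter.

  step 1 ⇒ step 2: ABABA ⇒ AC·AB·AC·AB·AC
    A ↦ AC
    B ↦ AB
  step 0 ⇒ step 1: BBC ⇒ AB·AB·A
    C ↦ A

A->AC, B->AB, C->A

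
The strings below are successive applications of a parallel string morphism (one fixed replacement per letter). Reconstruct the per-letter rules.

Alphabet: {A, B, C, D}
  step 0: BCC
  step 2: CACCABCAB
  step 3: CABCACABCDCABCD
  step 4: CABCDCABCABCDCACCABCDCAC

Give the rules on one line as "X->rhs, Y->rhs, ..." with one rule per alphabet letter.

A->B, B->CD, C->CA, D->C

  step 3 ⇒ step 4: CABCACABCDCABCD ⇒ CA·B·CD·CA·B·CA·B·CD·CA·C·CA·B·CD·CA·C
    A ↦ B
    B ↦ CD
    C ↦ CA
    D ↦ C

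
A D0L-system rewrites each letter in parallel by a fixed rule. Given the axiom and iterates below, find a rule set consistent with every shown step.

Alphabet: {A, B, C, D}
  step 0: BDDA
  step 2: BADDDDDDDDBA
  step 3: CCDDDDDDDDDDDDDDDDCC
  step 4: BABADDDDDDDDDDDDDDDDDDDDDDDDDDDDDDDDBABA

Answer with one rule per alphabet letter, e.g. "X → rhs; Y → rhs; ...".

A->C, B->C, C->BA, D->DD

  step 3 ⇒ step 4: CCDDDDDDDDDDDDDDDDCC ⇒ BA·BA·DD·DD·DD·DD·DD·DD·DD·DD·DD·DD·DD·DD·DD·DD·DD·DD·BA·BA
    C ↦ BA
    D ↦ DD
  step 2 ⇒ step 3: BADDDDDDDDBA ⇒ C·C·DD·DD·DD·DD·DD·DD·DD·DD·C·C
    A ↦ C
  step 2 ⇒ step 3: BADDDDDDDDBA ⇒ C·C·DD·DD·DD·DD·DD·DD·DD·DD·C·C
    B ↦ C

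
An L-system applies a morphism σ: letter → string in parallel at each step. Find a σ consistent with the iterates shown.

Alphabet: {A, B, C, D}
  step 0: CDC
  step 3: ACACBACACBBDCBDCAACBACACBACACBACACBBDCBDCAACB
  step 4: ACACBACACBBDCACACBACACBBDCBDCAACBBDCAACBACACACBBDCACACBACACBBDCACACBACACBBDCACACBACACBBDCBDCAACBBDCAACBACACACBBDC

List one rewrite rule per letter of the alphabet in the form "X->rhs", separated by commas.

  step 3 ⇒ step 4: ACACBACACBBDCBDCAACBACACBACACBACACBBDCBDCAACB ⇒ AC·ACB·AC·ACB·BDC·AC·ACB·AC·ACB·BDC·BDC·A·ACB·BDC·A·ACB·AC·AC·ACB·BDC·AC·ACB·AC·ACB·BDC·AC·ACB·AC·ACB·BDC·AC·ACB·AC·ACB·BDC·BDC·A·ACB·BDC·A·ACB·AC·AC·ACB·BDC
    A ↦ AC
    B ↦ BDC
    C ↦ ACB
    D ↦ A

A->AC, B->BDC, C->ACB, D->A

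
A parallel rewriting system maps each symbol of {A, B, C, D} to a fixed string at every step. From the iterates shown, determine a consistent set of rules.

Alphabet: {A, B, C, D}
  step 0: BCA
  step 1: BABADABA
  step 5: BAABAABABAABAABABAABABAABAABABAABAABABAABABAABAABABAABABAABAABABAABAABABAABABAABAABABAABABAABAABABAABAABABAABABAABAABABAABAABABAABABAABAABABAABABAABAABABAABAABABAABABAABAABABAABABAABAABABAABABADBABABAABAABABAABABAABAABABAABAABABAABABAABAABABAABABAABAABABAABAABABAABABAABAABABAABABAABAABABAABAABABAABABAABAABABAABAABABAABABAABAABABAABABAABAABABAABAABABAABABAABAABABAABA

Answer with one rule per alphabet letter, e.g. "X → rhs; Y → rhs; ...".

A->ABA, B->BA, C->BAD, D->CBB

  step 0 ⇒ step 1: BCA ⇒ BA·BAD·ABA
    A ↦ ABA
    B ↦ BA
    C ↦ BAD
    D ↦ CBB  (constrained at step 1)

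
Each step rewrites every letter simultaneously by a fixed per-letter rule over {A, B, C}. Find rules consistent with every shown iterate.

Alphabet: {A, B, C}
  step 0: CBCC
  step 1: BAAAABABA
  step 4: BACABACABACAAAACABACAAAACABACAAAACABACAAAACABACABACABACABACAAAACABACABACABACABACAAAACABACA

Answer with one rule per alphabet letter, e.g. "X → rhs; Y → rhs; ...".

A->CA, B->AAA, C->BA

  step 0 ⇒ step 1: CBCC ⇒ BA·AAA·BA·BA
    B ↦ AAA
    C ↦ BA
    A ↦ CA  (constrained at step 1)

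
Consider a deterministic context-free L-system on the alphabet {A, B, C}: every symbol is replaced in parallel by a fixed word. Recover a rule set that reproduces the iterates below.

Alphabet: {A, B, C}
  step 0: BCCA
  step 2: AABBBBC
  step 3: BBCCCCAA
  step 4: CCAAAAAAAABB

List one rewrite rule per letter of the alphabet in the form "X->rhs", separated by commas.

  step 3 ⇒ step 4: BBCCCCAA ⇒ C·C·AA·AA·AA·AA·B·B
    A ↦ B
    B ↦ C
    C ↦ AA

A->B, B->C, C->AA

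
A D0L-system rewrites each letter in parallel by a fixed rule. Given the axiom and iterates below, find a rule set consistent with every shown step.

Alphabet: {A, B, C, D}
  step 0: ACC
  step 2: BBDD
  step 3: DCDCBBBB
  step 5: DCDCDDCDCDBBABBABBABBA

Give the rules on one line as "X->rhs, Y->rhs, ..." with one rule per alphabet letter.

  step 2 ⇒ step 3: BBDD ⇒ DC·DC·BB·BB
    B ↦ DC
    D ↦ BB
    A ↦ D  (constrained at step 0)
    C ↦ A  (constrained at step 0)

A->D, B->DC, C->A, D->BB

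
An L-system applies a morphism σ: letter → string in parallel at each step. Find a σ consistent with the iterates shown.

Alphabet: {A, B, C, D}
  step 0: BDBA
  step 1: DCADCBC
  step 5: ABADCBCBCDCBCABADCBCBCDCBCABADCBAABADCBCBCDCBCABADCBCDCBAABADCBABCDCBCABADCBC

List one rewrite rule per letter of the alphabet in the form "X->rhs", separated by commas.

  step 0 ⇒ step 1: BDBA ⇒ DC·A·DC·BC
    A ↦ BC
    B ↦ DC
    D ↦ A
    C ↦ BA  (constrained at step 1)

A->BC, B->DC, C->BA, D->A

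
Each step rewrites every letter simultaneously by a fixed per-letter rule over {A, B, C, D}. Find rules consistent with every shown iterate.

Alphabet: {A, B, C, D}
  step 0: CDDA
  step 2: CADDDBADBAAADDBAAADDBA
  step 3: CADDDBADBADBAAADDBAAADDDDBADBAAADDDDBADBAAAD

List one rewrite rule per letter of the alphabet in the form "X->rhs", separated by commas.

  step 2 ⇒ step 3: CADDDBADBAAADDBAAADDBA ⇒ CAD·D·DBA·DBA·DBA·AA·D·DBA·AA·D·D·D·DBA·DBA·AA·D·D·D·DBA·DBA·AA·D
    A ↦ D
    B ↦ AA
    C ↦ CAD
    D ↦ DBA

A->D, B->AA, C->CAD, D->DBA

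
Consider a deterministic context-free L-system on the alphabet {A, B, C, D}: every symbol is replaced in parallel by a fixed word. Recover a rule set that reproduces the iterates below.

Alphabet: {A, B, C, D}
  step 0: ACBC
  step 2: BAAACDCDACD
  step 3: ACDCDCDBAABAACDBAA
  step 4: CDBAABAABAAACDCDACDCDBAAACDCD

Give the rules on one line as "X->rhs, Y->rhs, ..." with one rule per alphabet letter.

  step 3 ⇒ step 4: ACDCDCDBAABAACDBAA ⇒ CD·BA·A·BA·A·BA·A·A·CD·CD·A·CD·CD·BA·A·A·CD·CD
    A ↦ CD
    B ↦ A
    C ↦ BA
    D ↦ A

A->CD, B->A, C->BA, D->A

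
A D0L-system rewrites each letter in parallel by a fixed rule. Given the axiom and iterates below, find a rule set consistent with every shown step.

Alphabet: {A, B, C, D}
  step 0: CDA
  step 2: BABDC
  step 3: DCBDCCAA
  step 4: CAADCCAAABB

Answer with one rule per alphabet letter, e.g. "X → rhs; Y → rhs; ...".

A->B, B->DC, C->A, D->CA

  step 3 ⇒ step 4: DCBDCCAA ⇒ CA·A·DC·CA·A·A·B·B
    A ↦ B
    B ↦ DC
    C ↦ A
    D ↦ CA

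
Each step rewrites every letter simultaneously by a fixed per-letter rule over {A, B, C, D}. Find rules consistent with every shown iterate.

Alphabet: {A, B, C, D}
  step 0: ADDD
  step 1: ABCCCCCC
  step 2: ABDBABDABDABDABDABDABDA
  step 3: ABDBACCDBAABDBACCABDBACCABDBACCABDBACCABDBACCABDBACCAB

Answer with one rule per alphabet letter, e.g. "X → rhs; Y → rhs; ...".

  step 2 ⇒ step 3: ABDBABDABDABDABDABDABDA ⇒ AB·DBA·CC·DBA·AB·DBA·CC·AB·DBA·CC·AB·DBA·CC·AB·DBA·CC·AB·DBA·CC·AB·DBA·CC·AB
    A ↦ AB
    B ↦ DBA
    D ↦ CC
  step 1 ⇒ step 2: ABCCCCCC ⇒ AB·DBA·BDA·BDA·BDA·BDA·BDA·BDA
    C ↦ BDA

A->AB, B->DBA, C->BDA, D->CC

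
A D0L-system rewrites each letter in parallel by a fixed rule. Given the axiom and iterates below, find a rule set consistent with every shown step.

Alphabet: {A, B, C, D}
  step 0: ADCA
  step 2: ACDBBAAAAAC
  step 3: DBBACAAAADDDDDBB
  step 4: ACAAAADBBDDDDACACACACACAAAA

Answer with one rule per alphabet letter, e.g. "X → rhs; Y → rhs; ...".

A->D, B->AA, C->BB, D->AC

  step 3 ⇒ step 4: DBBACAAAADDDDDBB ⇒ AC·AA·AA·D·BB·D·D·D·D·AC·AC·AC·AC·AC·AA·AA
    A ↦ D
    B ↦ AA
    C ↦ BB
    D ↦ AC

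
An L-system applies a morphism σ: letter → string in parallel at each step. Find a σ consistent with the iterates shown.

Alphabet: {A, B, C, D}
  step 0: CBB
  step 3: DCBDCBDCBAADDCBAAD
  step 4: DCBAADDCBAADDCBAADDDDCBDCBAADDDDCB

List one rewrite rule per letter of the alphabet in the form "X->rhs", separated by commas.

  step 3 ⇒ step 4: DCBDCBDCBAADDCBAAD ⇒ DCB·AA·D·DCB·AA·D·DCB·AA·D·D·D·DCB·DCB·AA·D·D·D·DCB
    A ↦ D
    B ↦ D
    C ↦ AA
    D ↦ DCB

A->D, B->D, C->AA, D->DCB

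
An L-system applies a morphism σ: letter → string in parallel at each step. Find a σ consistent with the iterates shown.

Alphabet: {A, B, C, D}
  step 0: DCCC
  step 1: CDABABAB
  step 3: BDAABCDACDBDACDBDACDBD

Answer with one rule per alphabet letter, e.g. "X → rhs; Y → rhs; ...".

  step 0 ⇒ step 1: DCCC ⇒ CD·AB·AB·AB
    C ↦ AB
    D ↦ CD
    A ↦ BD  (constrained at step 1)
    B ↦ A  (constrained at step 1)

A->BD, B->A, C->AB, D->CD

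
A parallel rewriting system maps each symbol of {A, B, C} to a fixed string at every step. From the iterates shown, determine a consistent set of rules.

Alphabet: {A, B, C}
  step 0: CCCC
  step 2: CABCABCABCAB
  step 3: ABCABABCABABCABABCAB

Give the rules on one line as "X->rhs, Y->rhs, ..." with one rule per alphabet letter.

A->C, B->AB, C->AB

  step 2 ⇒ step 3: CABCABCABCAB ⇒ AB·C·AB·AB·C·AB·AB·C·AB·AB·C·AB
    A ↦ C
    B ↦ AB
    C ↦ AB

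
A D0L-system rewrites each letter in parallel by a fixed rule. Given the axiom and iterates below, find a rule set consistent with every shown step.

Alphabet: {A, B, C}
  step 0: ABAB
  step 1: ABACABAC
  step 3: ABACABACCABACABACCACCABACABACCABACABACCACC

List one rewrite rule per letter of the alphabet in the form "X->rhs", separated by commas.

A->AB, B->AC, C->ACC

  step 0 ⇒ step 1: ABAB ⇒ AB·AC·AB·AC
    A ↦ AB
    B ↦ AC
    C ↦ ACC  (constrained at step 1)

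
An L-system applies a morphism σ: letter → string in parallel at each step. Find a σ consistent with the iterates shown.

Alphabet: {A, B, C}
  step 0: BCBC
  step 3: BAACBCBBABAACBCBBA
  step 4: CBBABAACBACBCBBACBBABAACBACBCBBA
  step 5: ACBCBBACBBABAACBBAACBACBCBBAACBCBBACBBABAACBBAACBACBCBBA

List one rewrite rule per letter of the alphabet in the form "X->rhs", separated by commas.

  step 4 ⇒ step 5: CBBABAACBACBCBBACBBABAACBACBCBBA ⇒ A·CB·CB·BA·CB·BA·BA·A·CB·BA·A·CB·A·CB·CB·BA·A·CB·CB·BA·CB·BA·BA·A·CB·BA·A·CB·A·CB·CB·BA
    A ↦ BA
    B ↦ CB
    C ↦ A

A->BA, B->CB, C->A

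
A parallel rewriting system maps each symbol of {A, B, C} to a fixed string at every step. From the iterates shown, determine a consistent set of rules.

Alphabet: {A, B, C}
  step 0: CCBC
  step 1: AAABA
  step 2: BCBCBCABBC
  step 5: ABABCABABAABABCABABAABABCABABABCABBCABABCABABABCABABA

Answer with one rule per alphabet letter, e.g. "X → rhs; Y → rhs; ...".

A->BC, B->AB, C->A

  step 1 ⇒ step 2: AAABA ⇒ BC·BC·BC·AB·BC
    A ↦ BC
    B ↦ AB
  step 0 ⇒ step 1: CCBC ⇒ A·A·AB·A
    C ↦ A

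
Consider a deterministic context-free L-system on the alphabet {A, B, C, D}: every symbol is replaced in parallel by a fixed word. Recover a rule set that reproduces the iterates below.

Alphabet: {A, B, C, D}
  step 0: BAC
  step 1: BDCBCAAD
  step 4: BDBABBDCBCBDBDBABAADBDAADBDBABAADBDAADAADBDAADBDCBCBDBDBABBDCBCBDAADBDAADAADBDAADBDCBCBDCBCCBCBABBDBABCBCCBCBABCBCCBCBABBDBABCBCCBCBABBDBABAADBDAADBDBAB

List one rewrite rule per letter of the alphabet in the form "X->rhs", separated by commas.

  step 0 ⇒ step 1: BAC ⇒ BD·CBC·AAD
    A ↦ CBC
    B ↦ BD
    C ↦ AAD
    D ↦ BAB  (constrained at step 1)

A->CBC, B->BD, C->AAD, D->BAB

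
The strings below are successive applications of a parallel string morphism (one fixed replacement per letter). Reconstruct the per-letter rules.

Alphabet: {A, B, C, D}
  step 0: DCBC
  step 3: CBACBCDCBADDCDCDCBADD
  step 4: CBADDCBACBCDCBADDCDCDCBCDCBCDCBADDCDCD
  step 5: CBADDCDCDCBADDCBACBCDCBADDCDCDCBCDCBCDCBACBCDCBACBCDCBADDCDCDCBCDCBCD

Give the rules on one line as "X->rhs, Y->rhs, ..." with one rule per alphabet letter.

A->DD, B->A, C->CB, D->CD

  step 4 ⇒ step 5: CBADDCBACBCDCBADDCDCDCBCDCBCDCBADDCDCD ⇒ CB·A·DD·CD·CD·CB·A·DD·CB·A·CB·CD·CB·A·DD·CD·CD·CB·CD·CB·CD·CB·A·CB·CD·CB·A·CB·CD·CB·A·DD·CD·CD·CB·CD·CB·CD
    A ↦ DD
    B ↦ A
    C ↦ CB
    D ↦ CD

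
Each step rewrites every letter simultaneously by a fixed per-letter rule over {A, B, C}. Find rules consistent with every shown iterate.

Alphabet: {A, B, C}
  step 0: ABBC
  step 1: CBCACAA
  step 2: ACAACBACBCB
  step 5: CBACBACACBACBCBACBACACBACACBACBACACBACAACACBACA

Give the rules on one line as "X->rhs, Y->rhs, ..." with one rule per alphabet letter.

A->CB, B->CA, C->A

  step 1 ⇒ step 2: CBCACAA ⇒ A·CA·A·CB·A·CB·CB
    A ↦ CB
    B ↦ CA
    C ↦ A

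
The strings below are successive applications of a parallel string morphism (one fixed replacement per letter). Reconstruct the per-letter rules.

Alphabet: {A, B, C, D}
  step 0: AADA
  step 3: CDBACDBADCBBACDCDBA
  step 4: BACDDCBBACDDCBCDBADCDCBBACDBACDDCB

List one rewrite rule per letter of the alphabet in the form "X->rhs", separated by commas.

A->B, B->DC, C->BA, D->CD

  step 3 ⇒ step 4: CDBACDBADCBBACDCDBA ⇒ BA·CD·DC·B·BA·CD·DC·B·CD·BA·DC·DC·B·BA·CD·BA·CD·DC·B
    A ↦ B
    B ↦ DC
    C ↦ BA
    D ↦ CD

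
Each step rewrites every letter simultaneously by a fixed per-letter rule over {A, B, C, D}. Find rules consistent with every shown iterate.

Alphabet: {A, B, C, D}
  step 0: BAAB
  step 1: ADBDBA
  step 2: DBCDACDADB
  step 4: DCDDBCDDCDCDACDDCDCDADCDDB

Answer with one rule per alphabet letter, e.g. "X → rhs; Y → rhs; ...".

  step 1 ⇒ step 2: ADBDBA ⇒ DB·CD·A·CD·A·DB
    A ↦ DB
    B ↦ A
    D ↦ CD
    C ↦ D  (constrained at step 2)

A->DB, B->A, C->D, D->CD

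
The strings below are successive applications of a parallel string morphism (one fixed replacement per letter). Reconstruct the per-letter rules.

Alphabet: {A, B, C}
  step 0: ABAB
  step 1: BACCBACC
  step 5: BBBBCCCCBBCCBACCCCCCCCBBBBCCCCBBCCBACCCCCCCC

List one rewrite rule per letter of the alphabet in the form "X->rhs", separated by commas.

  step 0 ⇒ step 1: ABAB ⇒ BA·CC·BA·CC
    A ↦ BA
    B ↦ CC
    C ↦ B  (constrained at step 1)

A->BA, B->CC, C->B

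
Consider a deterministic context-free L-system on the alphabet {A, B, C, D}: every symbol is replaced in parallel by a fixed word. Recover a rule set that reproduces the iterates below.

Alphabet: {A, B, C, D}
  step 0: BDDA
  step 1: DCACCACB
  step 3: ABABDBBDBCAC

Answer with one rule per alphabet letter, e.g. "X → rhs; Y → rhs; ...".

A->B, B->D, C->A, D->CAC

  step 0 ⇒ step 1: BDDA ⇒ D·CAC·CAC·B
    A ↦ B
    B ↦ D
    D ↦ CAC
    C ↦ A  (constrained at step 1)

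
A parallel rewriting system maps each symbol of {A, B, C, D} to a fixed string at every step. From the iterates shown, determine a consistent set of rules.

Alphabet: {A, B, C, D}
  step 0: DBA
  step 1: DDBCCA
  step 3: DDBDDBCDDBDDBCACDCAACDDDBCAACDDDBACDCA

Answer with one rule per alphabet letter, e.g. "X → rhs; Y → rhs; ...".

  step 0 ⇒ step 1: DBA ⇒ DDB·C·CA
    A ↦ CA
    B ↦ C
    D ↦ DDB
    C ↦ ACD  (constrained at step 1)

A->CA, B->C, C->ACD, D->DDB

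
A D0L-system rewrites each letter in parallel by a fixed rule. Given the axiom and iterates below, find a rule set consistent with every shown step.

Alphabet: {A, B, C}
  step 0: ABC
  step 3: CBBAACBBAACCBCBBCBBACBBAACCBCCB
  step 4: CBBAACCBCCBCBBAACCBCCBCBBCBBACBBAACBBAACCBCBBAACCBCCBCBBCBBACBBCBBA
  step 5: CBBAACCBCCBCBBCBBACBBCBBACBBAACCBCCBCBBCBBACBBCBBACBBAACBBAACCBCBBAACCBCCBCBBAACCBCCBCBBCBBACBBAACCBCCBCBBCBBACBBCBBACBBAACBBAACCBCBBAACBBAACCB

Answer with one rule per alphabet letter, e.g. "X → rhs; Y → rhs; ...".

  step 4 ⇒ step 5: CBBAACCBCCBCBBAACCBCCBCBBCBBACBBAACBBAACCBCBBAACCBCCBCBBCBBACBBCBBA ⇒ CBB·A·A·CCB·CCB·CBB·CBB·A·CBB·CBB·A·CBB·A·A·CCB·CCB·CBB·CBB·A·CBB·CBB·A·CBB·A·A·CBB·A·A·CCB·CBB·A·A·CCB·CCB·CBB·A·A·CCB·CCB·CBB·CBB·A·CBB·A·A·CCB·CCB·CBB·CBB·A·CBB·CBB·A·CBB·A·A·CBB·A·A·CCB·CBB·A·A·CBB·A·A·CCB
    A ↦ CCB
    B ↦ A
    C ↦ CBB

A->CCB, B->A, C->CBB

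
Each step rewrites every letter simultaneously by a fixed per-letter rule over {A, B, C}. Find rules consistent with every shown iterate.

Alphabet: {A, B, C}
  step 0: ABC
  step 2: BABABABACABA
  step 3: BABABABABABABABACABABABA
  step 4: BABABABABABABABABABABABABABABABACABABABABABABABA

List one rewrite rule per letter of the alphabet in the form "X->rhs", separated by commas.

A->BA, B->BA, C->CA

  step 3 ⇒ step 4: BABABABABABABABACABABABA ⇒ BA·BA·BA·BA·BA·BA·BA·BA·BA·BA·BA·BA·BA·BA·BA·BA·CA·BA·BA·BA·BA·BA·BA·BA
    A ↦ BA
    B ↦ BA
    C ↦ CA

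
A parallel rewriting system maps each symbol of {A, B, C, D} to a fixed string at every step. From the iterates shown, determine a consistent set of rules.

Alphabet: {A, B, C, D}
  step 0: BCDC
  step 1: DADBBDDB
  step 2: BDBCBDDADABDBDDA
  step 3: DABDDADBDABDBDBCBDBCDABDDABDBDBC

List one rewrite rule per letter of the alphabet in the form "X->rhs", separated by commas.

  step 2 ⇒ step 3: BDBCBDDADABDBDDA ⇒ DA·BD·DA·DB·DA·BD·BD·BC·BD·BC·DA·BD·DA·BD·BD·BC
    A ↦ BC
    B ↦ DA
    C ↦ DB
    D ↦ BD

A->BC, B->DA, C->DB, D->BD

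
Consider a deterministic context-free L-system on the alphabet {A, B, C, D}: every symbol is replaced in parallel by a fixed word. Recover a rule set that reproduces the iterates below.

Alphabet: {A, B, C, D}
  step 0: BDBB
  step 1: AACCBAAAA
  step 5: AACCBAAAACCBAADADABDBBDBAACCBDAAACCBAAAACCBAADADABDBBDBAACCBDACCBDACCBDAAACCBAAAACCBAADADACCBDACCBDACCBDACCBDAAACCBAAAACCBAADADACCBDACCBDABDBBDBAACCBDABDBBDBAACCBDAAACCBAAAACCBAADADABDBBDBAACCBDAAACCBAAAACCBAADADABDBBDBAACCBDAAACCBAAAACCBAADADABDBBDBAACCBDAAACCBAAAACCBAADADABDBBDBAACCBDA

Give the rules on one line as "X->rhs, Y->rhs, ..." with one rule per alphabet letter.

A->DA, B->AA, C->BDB, D->CCB

  step 0 ⇒ step 1: BDBB ⇒ AA·CCB·AA·AA
    B ↦ AA
    D ↦ CCB
    A ↦ DA  (constrained at step 1)
    C ↦ BDB  (constrained at step 1)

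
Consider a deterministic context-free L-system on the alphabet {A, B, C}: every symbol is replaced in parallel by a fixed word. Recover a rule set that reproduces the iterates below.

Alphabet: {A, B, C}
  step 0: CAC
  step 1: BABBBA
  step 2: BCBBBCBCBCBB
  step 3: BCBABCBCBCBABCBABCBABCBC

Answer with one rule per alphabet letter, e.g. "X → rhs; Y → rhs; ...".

  step 2 ⇒ step 3: BCBBBCBCBCBB ⇒ BC·BA·BC·BC·BC·BA·BC·BA·BC·BA·BC·BC
    B ↦ BC
    C ↦ BA
  step 0 ⇒ step 1: CAC ⇒ BA·BB·BA
    A ↦ BB

A->BB, B->BC, C->BA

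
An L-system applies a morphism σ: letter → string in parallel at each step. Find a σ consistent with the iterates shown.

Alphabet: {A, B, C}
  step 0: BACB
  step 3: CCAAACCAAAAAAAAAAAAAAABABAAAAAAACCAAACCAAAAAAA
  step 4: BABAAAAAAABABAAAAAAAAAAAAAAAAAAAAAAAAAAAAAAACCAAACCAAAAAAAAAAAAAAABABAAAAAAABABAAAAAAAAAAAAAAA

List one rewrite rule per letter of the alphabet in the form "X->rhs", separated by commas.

  step 3 ⇒ step 4: CCAAACCAAAAAAAAAAAAAAABABAAAAAAACCAAACCAAAAAAA ⇒ BA·BA·AA·AA·AA·BA·BA·AA·AA·AA·AA·AA·AA·AA·AA·AA·AA·AA·AA·AA·AA·AA·CCA·AA·CCA·AA·AA·AA·AA·AA·AA·AA·BA·BA·AA·AA·AA·BA·BA·AA·AA·AA·AA·AA·AA·AA
    A ↦ AA
    B ↦ CCA
    C ↦ BA

A->AA, B->CCA, C->BA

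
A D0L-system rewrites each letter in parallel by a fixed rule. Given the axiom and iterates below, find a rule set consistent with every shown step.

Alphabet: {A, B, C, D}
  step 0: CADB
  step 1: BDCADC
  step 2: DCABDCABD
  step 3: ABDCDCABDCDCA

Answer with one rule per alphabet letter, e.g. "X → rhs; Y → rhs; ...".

A->C, B->DC, C->BD, D->A

  step 2 ⇒ step 3: DCABDCABD ⇒ A·BD·C·DC·A·BD·C·DC·A
    A ↦ C
    B ↦ DC
    C ↦ BD
    D ↦ A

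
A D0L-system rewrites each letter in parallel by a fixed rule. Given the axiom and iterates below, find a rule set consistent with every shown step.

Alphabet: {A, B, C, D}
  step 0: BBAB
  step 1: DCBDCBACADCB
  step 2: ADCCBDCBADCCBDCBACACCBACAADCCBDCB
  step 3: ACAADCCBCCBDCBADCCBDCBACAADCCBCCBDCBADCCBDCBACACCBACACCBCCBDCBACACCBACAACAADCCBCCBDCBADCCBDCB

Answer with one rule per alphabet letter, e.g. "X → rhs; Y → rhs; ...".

A->ACA, B->DCB, C->CCB, D->AD

  step 2 ⇒ step 3: ADCCBDCBADCCBDCBACACCBACAADCCBDCB ⇒ ACA·AD·CCB·CCB·DCB·AD·CCB·DCB·ACA·AD·CCB·CCB·DCB·AD·CCB·DCB·ACA·CCB·ACA·CCB·CCB·DCB·ACA·CCB·ACA·ACA·AD·CCB·CCB·DCB·AD·CCB·DCB
    A ↦ ACA
    B ↦ DCB
    C ↦ CCB
    D ↦ AD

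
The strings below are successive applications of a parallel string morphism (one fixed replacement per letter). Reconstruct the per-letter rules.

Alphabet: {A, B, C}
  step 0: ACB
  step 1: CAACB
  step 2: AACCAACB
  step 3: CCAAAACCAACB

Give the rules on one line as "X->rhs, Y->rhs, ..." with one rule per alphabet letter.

A->C, B->CB, C->AA

  step 2 ⇒ step 3: AACCAACB ⇒ C·C·AA·AA·C·C·AA·CB
    A ↦ C
    B ↦ CB
    C ↦ AA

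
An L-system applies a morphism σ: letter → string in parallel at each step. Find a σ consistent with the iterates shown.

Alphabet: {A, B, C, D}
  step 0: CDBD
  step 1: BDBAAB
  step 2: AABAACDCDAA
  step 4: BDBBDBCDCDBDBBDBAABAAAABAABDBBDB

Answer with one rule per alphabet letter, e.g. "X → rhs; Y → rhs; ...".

  step 1 ⇒ step 2: BDBAAB ⇒ AA·B·AA·CD·CD·AA
    A ↦ CD
    B ↦ AA
    D ↦ B
  step 0 ⇒ step 1: CDBD ⇒ BD·B·AA·B
    C ↦ BD

A->CD, B->AA, C->BD, D->B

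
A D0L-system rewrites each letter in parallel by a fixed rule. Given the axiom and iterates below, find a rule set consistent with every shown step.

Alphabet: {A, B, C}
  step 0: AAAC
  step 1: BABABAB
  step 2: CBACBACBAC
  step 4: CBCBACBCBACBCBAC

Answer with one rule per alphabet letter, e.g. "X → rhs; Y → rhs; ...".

A->BA, B->C, C->B

  step 1 ⇒ step 2: BABABAB ⇒ C·BA·C·BA·C·BA·C
    A ↦ BA
    B ↦ C
  step 0 ⇒ step 1: AAAC ⇒ BA·BA·BA·B
    C ↦ B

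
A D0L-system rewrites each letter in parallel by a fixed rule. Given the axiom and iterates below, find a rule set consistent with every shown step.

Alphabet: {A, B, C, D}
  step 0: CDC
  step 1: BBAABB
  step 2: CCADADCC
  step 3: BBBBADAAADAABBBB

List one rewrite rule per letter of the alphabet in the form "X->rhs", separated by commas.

  step 2 ⇒ step 3: CCADADCC ⇒ BB·BB·AD·AA·AD·AA·BB·BB
    A ↦ AD
    C ↦ BB
    D ↦ AA
  step 1 ⇒ step 2: BBAABB ⇒ C·C·AD·AD·C·C
    B ↦ C

A->AD, B->C, C->BB, D->AA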